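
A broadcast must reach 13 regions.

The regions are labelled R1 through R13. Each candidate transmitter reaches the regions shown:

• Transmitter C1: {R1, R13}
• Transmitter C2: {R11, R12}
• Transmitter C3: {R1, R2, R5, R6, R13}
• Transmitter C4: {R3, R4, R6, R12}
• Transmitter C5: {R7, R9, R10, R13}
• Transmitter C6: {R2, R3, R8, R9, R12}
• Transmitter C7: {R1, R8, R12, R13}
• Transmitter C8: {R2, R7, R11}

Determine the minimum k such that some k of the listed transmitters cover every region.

5

C2 and C3 and C4 and C5 and C7 together: C2 ∪ C3 ∪ C4 ∪ C5 ∪ C7 = {R1, R2, R3, R4, R5, R6, R7, R8, R9, R10, R11, R12, R13} — every region is covered.
No 4 of the 8 transmitters cover everything (all 70 combinations miss at least one region), so 5 is optimal.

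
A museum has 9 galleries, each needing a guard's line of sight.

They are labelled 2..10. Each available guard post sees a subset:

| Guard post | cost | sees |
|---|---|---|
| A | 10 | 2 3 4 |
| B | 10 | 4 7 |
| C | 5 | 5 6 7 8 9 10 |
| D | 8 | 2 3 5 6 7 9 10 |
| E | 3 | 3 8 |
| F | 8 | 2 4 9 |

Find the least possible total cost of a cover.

A, C together cover every gallery (A ∪ C = {2, 3, 4, 5, 6, 7, 8, 9, 10}); total cost 10 + 5 = 15.
The greedy pick C, E, F costs 16; no covering selection beats 15.

15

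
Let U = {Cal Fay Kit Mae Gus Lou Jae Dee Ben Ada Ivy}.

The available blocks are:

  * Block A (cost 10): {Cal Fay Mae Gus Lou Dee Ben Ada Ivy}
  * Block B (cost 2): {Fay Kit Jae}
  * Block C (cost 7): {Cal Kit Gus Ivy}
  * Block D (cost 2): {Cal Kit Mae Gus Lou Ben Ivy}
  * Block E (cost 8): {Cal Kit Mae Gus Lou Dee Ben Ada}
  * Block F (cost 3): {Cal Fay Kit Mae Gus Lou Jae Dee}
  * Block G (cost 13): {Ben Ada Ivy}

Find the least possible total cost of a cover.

12

B, D, E together cover every element (B ∪ D ∪ E = {Cal, Fay, Kit, Mae, Gus, Lou, Jae, Dee, Ben, Ada, Ivy}); total cost 2 + 2 + 8 = 12.
The greedy pick D, B, F, E costs 15; no covering selection beats 12.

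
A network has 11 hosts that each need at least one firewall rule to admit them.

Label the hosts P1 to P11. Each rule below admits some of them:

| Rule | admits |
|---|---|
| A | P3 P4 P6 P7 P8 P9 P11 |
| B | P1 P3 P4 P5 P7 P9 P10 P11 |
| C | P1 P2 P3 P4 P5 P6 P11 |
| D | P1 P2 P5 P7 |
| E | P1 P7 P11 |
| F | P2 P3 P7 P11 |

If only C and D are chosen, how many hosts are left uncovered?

3

Union of C, D = {P1, P2, P3, P4, P5, P6, P7, P11}.
Not covered: P8, P9, P10 — 3 hosts.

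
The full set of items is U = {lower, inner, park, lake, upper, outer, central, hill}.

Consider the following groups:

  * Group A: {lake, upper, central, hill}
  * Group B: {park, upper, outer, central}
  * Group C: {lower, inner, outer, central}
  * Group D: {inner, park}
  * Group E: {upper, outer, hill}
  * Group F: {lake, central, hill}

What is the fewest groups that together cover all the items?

A, C, and D cover everything between them: the union {lower, inner, park, lake, upper, outer, central, hill} is all of U.
Only C contains lower, so C is forced; the remaining 4 items need at least 2 more groups (each remaining group adds at most 3) — so at least 3 groups are needed, and 3 is optimal.

3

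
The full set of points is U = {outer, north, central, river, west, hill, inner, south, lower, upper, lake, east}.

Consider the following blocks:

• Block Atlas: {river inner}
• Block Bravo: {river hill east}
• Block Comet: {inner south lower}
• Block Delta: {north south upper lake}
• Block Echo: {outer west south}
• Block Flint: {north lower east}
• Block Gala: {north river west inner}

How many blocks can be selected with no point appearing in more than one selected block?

Atlas, Echo, Flint are pairwise disjoint (Atlas={river,inner}; Echo={outer,west,south}; Flint={north,lower,east}).
Every remaining block overlaps one of these, and no 4 of the listed blocks are pairwise disjoint, so 3 is the maximum.

3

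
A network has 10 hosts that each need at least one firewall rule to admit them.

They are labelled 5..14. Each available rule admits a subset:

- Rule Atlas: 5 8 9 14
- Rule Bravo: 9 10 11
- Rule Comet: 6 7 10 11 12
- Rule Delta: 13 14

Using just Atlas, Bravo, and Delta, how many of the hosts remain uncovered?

Union of Atlas, Bravo, Delta = {5, 8, 9, 10, 11, 13, 14}.
Not covered: 6, 7, 12 — 3 hosts.

3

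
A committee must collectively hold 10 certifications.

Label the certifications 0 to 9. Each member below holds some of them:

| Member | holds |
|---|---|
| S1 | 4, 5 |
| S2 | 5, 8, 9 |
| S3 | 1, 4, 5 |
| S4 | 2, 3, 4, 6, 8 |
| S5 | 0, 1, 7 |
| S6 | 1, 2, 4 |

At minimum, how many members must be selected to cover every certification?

3

S2 and S4 and S5 together: S2 ∪ S4 ∪ S5 = {0, 1, 2, 3, 4, 5, 6, 7, 8, 9} — every certification is covered.
Only S5 contains 0, so S5 is forced; the remaining 7 certifications need at least 2 more members (each remaining member adds at most 5) — so at least 3 members are needed, and 3 is optimal.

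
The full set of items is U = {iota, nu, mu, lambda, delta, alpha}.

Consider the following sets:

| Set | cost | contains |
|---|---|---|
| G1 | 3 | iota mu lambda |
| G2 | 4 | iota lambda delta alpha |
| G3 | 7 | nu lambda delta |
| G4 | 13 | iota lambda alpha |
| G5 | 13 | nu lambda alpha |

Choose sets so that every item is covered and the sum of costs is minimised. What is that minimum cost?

14

G1, G2, G3 together cover every item (G1 ∪ G2 ∪ G3 = {iota, nu, mu, lambda, delta, alpha}); total cost 3 + 4 + 7 = 14.
No covering selection has total cost below 14.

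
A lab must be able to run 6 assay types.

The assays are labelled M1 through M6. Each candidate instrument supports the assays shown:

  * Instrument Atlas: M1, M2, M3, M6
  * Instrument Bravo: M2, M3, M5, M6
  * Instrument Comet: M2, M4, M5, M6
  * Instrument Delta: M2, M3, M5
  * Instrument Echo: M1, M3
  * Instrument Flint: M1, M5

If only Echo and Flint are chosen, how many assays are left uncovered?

Union of Echo, Flint = {M1, M3, M5}.
Not covered: M2, M4, M6 — 3 assays.

3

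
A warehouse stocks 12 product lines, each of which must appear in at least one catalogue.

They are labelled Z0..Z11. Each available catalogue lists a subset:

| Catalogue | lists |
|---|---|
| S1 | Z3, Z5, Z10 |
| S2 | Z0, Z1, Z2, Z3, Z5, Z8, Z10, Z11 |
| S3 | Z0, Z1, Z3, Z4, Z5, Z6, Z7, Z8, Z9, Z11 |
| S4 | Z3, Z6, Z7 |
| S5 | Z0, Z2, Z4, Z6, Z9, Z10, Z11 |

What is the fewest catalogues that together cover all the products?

2

S3 and S5 together: S3 ∪ S5 = {Z0, Z1, Z2, Z3, Z4, Z5, Z6, Z7, Z8, Z9, Z10, Z11} — every product is covered.
No single catalogue has all 12 products (the largest, S3, has 10), so 2 is optimal.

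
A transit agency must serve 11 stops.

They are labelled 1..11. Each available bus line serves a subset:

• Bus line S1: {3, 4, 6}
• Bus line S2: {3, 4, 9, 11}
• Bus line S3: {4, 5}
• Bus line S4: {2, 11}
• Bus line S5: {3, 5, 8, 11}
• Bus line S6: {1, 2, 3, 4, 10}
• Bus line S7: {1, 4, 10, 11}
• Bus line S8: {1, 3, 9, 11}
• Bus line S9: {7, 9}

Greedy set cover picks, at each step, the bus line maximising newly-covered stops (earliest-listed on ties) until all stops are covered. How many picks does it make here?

Greedy: pick S6 (covers 5 new) → pick S5 (covers 3 new) → pick S9 (covers 2 new) → pick S1 (covers 1 new). Total picks: 4.

4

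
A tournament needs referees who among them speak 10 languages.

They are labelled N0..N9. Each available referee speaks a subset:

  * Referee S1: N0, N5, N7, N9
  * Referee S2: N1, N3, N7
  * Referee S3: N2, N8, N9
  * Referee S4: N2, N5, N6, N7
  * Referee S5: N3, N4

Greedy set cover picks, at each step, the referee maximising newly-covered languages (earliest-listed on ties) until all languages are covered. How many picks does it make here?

5

Greedy: pick S1 (covers 4 new) → pick S2 (covers 2 new) → pick S3 (covers 2 new) → pick S4 (covers 1 new) → pick S5 (covers 1 new). Total picks: 5.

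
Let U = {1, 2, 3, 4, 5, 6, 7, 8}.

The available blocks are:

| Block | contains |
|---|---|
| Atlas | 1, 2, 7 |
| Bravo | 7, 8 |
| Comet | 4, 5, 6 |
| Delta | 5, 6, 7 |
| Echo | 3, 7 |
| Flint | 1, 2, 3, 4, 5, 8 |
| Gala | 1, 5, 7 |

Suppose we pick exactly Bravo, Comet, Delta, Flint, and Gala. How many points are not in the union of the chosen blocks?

Union of Bravo, Comet, Delta, Flint, Gala = {1, 2, 3, 4, 5, 6, 7, 8} — that's every point, so 0 are uncovered.

0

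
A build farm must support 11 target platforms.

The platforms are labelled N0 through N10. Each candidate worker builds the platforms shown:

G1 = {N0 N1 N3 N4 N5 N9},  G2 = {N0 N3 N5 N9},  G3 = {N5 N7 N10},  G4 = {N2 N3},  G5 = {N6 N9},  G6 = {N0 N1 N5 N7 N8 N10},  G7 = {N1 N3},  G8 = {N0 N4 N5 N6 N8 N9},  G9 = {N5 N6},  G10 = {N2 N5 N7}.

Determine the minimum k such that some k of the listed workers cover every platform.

G4 and G6 and G8 together: G4 ∪ G6 ∪ G8 = {N0, N1, N2, N3, N4, N5, N6, N7, N8, N9, N10} — every platform is covered.
No 2 of the 10 workers cover everything (all 45 combinations miss at least one platform), so 3 is optimal.

3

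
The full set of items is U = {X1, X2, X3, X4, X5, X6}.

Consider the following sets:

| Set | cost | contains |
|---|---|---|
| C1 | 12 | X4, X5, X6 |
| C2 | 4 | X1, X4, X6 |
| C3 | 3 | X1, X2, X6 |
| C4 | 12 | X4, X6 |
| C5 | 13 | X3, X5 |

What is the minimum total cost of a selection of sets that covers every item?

20

C2, C3, C5 together cover every item (C2 ∪ C3 ∪ C5 = {X1, X2, X3, X4, X5, X6}); total cost 4 + 3 + 13 = 20.
No covering selection has total cost below 20.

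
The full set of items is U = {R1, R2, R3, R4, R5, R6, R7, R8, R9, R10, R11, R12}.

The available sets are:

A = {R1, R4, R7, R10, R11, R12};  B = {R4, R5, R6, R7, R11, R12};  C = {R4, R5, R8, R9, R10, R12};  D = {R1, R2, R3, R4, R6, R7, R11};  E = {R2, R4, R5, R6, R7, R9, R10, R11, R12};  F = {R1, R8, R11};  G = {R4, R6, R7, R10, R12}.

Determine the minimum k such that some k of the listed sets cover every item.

C and D together: C ∪ D = {R1, R2, R3, R4, R5, R6, R7, R8, R9, R10, R11, R12} — every item is covered.
No single set has all 12 items (the largest, E, has 9), so 2 is optimal.

2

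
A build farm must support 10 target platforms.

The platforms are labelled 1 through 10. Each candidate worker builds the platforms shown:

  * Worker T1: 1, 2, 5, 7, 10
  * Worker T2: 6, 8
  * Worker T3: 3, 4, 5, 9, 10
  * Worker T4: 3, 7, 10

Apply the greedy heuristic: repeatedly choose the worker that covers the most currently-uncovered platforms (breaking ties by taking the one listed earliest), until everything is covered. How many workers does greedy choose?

Greedy: pick T1 (covers 5 new) → pick T3 (covers 3 new) → pick T2 (covers 2 new). Total picks: 3.

3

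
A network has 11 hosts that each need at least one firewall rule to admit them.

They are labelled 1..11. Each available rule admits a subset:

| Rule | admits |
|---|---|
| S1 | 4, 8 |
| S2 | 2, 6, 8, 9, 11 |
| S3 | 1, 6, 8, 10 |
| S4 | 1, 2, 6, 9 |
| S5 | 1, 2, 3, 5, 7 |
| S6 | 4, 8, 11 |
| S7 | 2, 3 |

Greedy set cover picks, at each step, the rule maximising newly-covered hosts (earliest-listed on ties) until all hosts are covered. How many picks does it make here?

Greedy: pick S2 (covers 5 new) → pick S5 (covers 4 new) → pick S1 (covers 1 new) → pick S3 (covers 1 new). Total picks: 4.

4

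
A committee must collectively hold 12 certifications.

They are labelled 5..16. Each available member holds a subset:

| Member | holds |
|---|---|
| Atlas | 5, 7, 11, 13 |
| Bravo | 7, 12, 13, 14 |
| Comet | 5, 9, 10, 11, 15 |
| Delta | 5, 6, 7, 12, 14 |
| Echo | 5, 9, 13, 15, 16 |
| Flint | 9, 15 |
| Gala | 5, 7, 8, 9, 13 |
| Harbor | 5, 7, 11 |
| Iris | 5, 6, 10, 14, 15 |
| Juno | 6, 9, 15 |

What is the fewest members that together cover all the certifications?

4

Take {Comet, Delta, Echo, Gala}. Their union is {5, 6, 7, 8, 9, 10, 11, 12, 13, 14, 15, 16}, which is all 12 certifications.
No 3 of the 10 members cover everything (all 120 combinations miss at least one certification), so 4 is optimal.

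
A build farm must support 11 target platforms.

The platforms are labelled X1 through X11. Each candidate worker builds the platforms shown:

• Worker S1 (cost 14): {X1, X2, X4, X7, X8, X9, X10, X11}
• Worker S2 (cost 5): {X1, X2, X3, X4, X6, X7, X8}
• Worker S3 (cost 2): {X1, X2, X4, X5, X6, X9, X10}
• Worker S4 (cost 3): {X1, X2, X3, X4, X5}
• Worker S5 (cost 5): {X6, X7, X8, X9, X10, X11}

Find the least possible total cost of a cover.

8

S4, S5 together cover every platform (S4 ∪ S5 = {X1, X2, X3, X4, X5, X6, X7, X8, X9, X10, X11}); total cost 3 + 5 = 8.
The greedy pick S3, S2, S5 costs 12; no covering selection beats 8.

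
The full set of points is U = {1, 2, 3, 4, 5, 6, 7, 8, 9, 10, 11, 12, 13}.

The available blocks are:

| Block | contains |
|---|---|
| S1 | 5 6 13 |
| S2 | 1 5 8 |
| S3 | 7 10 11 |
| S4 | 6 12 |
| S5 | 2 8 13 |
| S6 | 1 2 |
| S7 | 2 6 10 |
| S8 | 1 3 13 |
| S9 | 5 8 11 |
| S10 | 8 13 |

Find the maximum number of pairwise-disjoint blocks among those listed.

S3, S4, S6, S10 are pairwise disjoint (S3={7,10,11}; S4={6,12}; S6={1,2}; S10={8,13}).
Every remaining block overlaps one of these, and no 5 of the listed blocks are pairwise disjoint, so 4 is the maximum.

4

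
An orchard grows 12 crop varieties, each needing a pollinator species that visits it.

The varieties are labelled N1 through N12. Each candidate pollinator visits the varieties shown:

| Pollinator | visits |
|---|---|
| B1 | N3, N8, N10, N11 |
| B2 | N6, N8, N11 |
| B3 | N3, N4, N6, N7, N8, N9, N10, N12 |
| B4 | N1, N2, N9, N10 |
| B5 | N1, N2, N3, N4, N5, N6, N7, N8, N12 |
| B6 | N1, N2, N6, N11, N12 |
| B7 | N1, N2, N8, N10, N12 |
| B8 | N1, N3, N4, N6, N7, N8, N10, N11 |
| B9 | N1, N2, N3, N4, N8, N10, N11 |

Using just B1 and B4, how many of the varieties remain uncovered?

Union of B1, B4 = {N1, N2, N3, N8, N9, N10, N11}.
Not covered: N4, N5, N6, N7, N12 — 5 varieties.

5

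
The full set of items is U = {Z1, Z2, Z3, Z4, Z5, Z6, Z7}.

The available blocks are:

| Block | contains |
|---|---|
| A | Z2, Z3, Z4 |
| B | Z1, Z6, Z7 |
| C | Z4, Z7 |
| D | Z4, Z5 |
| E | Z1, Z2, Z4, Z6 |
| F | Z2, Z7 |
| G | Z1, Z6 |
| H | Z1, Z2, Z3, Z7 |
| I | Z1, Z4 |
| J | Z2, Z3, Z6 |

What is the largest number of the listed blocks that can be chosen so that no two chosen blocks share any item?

D, F, G are pairwise disjoint (D={Z4,Z5}; F={Z2,Z7}; G={Z1,Z6}).
Every remaining block overlaps one of these, and no 4 of the listed blocks are pairwise disjoint, so 3 is the maximum.

3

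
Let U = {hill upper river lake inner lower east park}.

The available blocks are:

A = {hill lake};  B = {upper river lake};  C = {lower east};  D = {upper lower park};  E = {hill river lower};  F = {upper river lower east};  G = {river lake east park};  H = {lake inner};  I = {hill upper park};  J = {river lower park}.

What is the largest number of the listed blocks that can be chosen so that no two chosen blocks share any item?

C, H, I are pairwise disjoint (C={lower,east}; H={lake,inner}; I={hill,upper,park}).
Every remaining block overlaps one of these, and no 4 of the listed blocks are pairwise disjoint, so 3 is the maximum.

3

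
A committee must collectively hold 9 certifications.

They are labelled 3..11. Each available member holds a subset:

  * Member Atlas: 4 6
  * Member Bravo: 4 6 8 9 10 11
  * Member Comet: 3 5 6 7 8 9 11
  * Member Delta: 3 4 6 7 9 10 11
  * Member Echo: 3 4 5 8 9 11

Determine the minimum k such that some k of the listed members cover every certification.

2

Comet and Delta together: Comet ∪ Delta = {3, 4, 5, 6, 7, 8, 9, 10, 11} — every certification is covered.
No single member has all 9 certifications (the largest, Comet, has 7), so 2 is optimal.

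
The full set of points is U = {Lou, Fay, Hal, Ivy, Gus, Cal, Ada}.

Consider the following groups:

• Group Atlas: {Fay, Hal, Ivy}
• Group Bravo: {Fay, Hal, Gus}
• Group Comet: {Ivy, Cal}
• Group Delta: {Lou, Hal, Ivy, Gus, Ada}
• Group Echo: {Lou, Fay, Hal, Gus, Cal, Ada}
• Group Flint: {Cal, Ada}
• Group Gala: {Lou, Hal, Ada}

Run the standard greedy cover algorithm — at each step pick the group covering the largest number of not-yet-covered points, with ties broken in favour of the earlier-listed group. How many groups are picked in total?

2

Greedy: pick Echo (covers 6 new) → pick Atlas (covers 1 new). Total picks: 2.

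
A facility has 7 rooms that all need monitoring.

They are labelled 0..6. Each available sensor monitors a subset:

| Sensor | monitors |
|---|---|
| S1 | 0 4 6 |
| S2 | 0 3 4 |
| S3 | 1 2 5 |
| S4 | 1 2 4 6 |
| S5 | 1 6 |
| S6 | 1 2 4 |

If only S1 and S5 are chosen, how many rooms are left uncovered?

3

Union of S1, S5 = {0, 1, 4, 6}.
Not covered: 2, 3, 5 — 3 rooms.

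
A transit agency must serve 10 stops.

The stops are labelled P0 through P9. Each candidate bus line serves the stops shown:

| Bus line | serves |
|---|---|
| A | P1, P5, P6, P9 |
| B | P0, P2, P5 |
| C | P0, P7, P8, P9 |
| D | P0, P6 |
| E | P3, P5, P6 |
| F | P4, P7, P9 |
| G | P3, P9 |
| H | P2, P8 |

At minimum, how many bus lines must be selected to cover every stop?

5

A and C and E and F and H together: A ∪ C ∪ E ∪ F ∪ H = {P0, P1, P2, P3, P4, P5, P6, P7, P8, P9} — every stop is covered.
No 4 of the 8 bus lines cover everything (all 70 combinations miss at least one stop), so 5 is optimal.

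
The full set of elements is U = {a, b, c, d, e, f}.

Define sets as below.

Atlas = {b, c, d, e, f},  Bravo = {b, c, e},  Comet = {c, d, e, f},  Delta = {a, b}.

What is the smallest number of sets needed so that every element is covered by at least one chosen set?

Comet and Delta together: Comet ∪ Delta = {a, b, c, d, e, f} — every element is covered.
No single set has all 6 elements (the largest, Atlas, has 5), so 2 is optimal.

2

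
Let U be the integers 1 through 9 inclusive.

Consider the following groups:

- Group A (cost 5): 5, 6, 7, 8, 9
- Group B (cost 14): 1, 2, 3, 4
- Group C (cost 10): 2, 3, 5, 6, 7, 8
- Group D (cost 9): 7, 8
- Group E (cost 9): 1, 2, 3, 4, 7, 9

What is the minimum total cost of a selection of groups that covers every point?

14

A, E together cover every point (A ∪ E = {1, 2, 3, 4, 5, 6, 7, 8, 9}); total cost 5 + 9 = 14.
No covering selection has total cost below 14.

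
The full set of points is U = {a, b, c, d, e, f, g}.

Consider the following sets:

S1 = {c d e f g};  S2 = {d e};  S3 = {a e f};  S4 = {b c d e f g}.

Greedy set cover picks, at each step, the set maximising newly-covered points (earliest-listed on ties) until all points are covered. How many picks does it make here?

2

Greedy: pick S4 (covers 6 new) → pick S3 (covers 1 new). Total picks: 2.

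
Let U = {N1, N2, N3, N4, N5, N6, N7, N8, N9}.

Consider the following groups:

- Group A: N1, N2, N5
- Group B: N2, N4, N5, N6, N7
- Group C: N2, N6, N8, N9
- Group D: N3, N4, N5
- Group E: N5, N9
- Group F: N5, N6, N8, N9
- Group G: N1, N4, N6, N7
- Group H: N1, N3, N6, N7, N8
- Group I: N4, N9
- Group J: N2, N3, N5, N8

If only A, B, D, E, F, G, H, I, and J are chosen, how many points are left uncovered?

Union of A, B, D, E, F, G, H, I, J = {N1, N2, N3, N4, N5, N6, N7, N8, N9} — that's every point, so 0 are uncovered.

0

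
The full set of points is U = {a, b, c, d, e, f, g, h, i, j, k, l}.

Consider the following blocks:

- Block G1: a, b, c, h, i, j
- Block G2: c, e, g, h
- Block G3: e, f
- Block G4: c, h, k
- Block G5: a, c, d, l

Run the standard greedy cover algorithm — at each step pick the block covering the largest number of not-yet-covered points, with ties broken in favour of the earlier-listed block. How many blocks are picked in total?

Greedy: pick G1 (covers 6 new) → pick G2 (covers 2 new) → pick G5 (covers 2 new) → pick G3 (covers 1 new) → pick G4 (covers 1 new). Total picks: 5.

5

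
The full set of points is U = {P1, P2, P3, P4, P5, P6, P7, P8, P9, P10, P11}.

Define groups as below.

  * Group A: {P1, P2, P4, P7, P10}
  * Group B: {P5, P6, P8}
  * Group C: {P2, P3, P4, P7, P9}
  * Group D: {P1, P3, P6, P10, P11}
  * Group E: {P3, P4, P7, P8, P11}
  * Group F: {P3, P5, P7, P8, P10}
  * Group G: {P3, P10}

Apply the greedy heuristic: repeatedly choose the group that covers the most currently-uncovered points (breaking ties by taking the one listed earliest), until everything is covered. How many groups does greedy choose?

4

Greedy: pick A (covers 5 new) → pick B (covers 3 new) → pick C (covers 2 new) → pick D (covers 1 new). Total picks: 4.
(The true minimum cover uses only 3 groups, so greedy is not optimal here.)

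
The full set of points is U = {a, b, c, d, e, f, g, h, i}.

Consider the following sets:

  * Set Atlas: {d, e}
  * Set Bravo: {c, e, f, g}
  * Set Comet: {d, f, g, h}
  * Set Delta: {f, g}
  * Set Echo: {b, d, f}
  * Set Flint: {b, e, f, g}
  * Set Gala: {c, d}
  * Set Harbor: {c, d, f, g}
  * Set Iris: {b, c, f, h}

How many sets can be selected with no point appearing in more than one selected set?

2

Delta, Gala are pairwise disjoint (Delta={f,g}; Gala={c,d}).
Every remaining set overlaps one of these, and no 3 of the listed sets are pairwise disjoint, so 2 is the maximum.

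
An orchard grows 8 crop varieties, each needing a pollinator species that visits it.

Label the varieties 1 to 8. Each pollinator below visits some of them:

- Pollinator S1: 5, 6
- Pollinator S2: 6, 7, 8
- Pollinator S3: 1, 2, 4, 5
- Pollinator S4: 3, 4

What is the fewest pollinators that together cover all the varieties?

S2 and S3 and S4 together: S2 ∪ S3 ∪ S4 = {1, 2, 3, 4, 5, 6, 7, 8} — every variety is covered.
Only S3 contains 1, so S3 is forced; the remaining 4 varieties need at least 2 more pollinators (each remaining pollinator adds at most 3) — so at least 3 pollinators are needed, and 3 is optimal.

3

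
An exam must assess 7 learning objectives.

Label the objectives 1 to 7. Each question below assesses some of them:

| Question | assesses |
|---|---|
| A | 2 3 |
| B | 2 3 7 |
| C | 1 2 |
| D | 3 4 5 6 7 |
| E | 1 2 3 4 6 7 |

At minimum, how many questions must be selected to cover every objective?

C and D together: C ∪ D = {1, 2, 3, 4, 5, 6, 7} — every objective is covered.
No single question has all 7 objectives (the largest, E, has 6), so 2 is optimal.

2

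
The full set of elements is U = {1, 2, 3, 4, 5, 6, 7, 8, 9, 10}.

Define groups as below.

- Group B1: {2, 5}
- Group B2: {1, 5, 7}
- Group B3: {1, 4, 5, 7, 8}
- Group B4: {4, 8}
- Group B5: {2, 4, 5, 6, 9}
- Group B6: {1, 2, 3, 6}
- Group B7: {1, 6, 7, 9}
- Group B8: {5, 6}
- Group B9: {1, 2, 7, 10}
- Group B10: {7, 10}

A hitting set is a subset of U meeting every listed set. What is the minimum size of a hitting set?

4

The 4 elements {1, 5, 8, 10} hit every group.
No choice of 3 elements meets every group, so 4 is the minimum.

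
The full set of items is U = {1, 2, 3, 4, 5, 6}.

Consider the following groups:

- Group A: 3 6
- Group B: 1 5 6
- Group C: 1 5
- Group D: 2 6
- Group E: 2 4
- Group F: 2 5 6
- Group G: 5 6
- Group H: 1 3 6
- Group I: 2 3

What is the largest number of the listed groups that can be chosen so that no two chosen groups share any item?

3

A, C, E are pairwise disjoint (A={3,6}; C={1,5}; E={2,4}).
Every remaining group overlaps one of these, and no 4 of the listed groups are pairwise disjoint, so 3 is the maximum.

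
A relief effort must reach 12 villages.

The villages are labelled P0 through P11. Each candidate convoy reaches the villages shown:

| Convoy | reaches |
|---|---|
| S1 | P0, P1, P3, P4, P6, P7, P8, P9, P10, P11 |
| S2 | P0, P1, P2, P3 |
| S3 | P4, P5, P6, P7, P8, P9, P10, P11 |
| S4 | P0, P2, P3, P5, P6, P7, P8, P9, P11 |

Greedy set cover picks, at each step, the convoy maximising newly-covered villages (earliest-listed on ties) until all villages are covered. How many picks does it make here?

Greedy: pick S1 (covers 10 new) → pick S4 (covers 2 new). Total picks: 2.

2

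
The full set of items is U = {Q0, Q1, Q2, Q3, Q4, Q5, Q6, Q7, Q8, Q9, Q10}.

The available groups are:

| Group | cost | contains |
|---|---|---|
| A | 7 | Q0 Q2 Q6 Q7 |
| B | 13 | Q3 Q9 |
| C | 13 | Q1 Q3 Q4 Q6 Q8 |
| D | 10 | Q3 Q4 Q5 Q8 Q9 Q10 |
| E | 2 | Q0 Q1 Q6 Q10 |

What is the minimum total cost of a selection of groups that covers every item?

A, D, E together cover every item (A ∪ D ∪ E = {Q0, Q1, Q2, Q3, Q4, Q5, Q6, Q7, Q8, Q9, Q10}); total cost 7 + 10 + 2 = 19.
No covering selection has total cost below 19.

19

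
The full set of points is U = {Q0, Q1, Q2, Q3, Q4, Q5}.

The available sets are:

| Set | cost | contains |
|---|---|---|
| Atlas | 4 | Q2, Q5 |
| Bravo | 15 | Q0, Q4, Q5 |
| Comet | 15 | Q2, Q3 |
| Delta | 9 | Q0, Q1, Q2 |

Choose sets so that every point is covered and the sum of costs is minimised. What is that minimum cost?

Bravo, Comet, Delta together cover every point (Bravo ∪ Comet ∪ Delta = {Q0, Q1, Q2, Q3, Q4, Q5}); total cost 15 + 15 + 9 = 39.
The greedy pick Atlas, Delta, Bravo, Comet costs 43; no covering selection beats 39.

39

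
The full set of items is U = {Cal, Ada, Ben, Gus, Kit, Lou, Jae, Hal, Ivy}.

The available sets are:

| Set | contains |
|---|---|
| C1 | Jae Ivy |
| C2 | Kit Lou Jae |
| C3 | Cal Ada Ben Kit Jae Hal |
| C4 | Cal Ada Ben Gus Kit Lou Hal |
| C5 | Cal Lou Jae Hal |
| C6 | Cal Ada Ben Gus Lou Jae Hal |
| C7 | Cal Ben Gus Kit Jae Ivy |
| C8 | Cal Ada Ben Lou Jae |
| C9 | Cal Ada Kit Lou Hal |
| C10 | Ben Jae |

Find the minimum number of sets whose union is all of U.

Take {C7, C9}. Their union is {Cal, Ada, Ben, Gus, Kit, Lou, Jae, Hal, Ivy}, which is all 9 items.
No single set has all 9 items (the largest, C4, has 7), so 2 is optimal.

2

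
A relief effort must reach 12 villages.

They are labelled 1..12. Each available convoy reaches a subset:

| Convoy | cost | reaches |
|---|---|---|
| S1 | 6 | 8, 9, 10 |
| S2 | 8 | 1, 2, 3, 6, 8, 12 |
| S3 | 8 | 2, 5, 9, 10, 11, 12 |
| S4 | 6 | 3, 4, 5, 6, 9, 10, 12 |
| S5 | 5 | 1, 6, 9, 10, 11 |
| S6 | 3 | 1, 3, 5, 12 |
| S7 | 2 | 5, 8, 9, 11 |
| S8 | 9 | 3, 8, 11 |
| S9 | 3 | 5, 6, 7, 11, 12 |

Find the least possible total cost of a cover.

17

S2, S4, S9 together cover every village (S2 ∪ S4 ∪ S9 = {1, 2, 3, 4, 5, 6, 7, 8, 9, 10, 11, 12}); total cost 8 + 6 + 3 = 17.
The greedy pick S7, S6, S9, S4, S2 costs 22; no covering selection beats 17.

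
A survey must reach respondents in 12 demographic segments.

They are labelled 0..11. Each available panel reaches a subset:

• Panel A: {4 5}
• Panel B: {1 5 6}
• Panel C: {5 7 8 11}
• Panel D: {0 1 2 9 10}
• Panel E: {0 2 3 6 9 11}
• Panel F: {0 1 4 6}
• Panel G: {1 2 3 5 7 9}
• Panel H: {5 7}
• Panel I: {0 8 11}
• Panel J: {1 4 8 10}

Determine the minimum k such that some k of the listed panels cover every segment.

Take {C, E, J}. Their union is {0, 1, 2, 3, 4, 5, 6, 7, 8, 9, 10, 11}, which is all 12 segments.
No 2 of the 10 panels cover everything (all 45 combinations miss at least one segment), so 3 is optimal.

3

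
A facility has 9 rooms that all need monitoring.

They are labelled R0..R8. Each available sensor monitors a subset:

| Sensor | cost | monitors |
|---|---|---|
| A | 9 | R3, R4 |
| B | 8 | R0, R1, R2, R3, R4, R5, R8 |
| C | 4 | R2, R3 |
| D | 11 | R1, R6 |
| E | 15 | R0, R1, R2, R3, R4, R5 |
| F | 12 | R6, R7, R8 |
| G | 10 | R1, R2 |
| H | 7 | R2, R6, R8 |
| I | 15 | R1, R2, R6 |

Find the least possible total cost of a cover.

20

B, F together cover every room (B ∪ F = {R0, R1, R2, R3, R4, R5, R6, R7, R8}); total cost 8 + 12 = 20.
No covering selection has total cost below 20.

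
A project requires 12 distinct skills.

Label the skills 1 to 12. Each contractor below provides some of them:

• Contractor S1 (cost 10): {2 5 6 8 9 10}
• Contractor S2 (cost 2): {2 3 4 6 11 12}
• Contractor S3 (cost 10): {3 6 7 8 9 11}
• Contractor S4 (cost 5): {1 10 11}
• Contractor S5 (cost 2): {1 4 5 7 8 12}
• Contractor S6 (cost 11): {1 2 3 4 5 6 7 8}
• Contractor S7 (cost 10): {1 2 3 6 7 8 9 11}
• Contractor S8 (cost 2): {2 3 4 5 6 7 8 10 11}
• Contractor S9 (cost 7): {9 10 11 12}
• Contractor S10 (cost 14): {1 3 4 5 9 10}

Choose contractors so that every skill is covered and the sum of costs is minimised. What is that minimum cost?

S2, S5, S9 together cover every skill (S2 ∪ S5 ∪ S9 = {1, 2, 3, 4, 5, 6, 7, 8, 9, 10, 11, 12}); total cost 2 + 2 + 7 = 11.
No covering selection has total cost below 11.

11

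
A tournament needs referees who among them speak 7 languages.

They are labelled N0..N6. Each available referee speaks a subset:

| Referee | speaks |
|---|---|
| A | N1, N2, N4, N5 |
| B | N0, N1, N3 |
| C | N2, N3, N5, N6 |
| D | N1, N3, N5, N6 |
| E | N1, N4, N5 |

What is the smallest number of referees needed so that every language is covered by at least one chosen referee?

3

Take {A, B, D}. Their union is {N0, N1, N2, N3, N4, N5, N6}, which is all 7 languages.
Only B contains N0, so B is forced; the remaining 4 languages need at least 2 more referees (each remaining referee adds at most 3) — so at least 3 referees are needed, and 3 is optimal.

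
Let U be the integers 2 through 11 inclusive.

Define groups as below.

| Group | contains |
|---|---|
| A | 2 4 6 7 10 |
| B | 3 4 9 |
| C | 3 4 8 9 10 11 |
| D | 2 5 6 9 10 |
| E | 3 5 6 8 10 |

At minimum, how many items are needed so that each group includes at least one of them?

H = {3, 6} meets every group (each contains at least one member of H), and |H| = 2.
No single item lies in every group, so at least 2 are needed and 2 is optimal.

2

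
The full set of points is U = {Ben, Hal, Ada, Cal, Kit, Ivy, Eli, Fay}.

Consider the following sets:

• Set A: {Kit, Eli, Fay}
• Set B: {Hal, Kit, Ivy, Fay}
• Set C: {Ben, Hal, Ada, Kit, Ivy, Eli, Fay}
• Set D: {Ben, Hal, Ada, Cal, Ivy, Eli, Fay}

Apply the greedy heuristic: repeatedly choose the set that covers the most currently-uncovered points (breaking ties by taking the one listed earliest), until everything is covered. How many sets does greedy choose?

Greedy: pick C (covers 7 new) → pick D (covers 1 new). Total picks: 2.

2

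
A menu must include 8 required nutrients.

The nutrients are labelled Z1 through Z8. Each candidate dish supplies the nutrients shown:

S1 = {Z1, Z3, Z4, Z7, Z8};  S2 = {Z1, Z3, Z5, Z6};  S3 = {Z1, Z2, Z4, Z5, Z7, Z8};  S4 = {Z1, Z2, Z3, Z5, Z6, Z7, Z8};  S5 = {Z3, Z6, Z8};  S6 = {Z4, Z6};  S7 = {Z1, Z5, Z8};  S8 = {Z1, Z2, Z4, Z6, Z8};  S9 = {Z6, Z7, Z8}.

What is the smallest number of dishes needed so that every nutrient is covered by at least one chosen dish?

2

Take {S3, S5}. Their union is {Z1, Z2, Z3, Z4, Z5, Z6, Z7, Z8}, which is all 8 nutrients.
No single dish has all 8 nutrients (the largest, S4, has 7), so 2 is optimal.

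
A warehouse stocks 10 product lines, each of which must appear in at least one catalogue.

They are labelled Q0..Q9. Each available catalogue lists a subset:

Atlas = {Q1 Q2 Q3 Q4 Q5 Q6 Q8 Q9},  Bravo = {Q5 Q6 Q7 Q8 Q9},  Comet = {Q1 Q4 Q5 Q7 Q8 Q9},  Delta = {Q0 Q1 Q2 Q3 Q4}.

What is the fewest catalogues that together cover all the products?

Take {Bravo, Delta}. Their union is {Q0, Q1, Q2, Q3, Q4, Q5, Q6, Q7, Q8, Q9}, which is all 10 products.
No single catalogue has all 10 products (the largest, Atlas, has 8), so 2 is optimal.

2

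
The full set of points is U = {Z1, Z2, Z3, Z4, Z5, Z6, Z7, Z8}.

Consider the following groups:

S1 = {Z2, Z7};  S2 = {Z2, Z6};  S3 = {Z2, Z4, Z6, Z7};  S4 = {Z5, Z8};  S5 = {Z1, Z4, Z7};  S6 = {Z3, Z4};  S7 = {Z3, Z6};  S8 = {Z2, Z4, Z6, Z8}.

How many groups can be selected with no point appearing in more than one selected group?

S2, S4, S5 are pairwise disjoint (S2={Z2,Z6}; S4={Z5,Z8}; S5={Z1,Z4,Z7}).
Every remaining group overlaps one of these, and no 4 of the listed groups are pairwise disjoint, so 3 is the maximum.

3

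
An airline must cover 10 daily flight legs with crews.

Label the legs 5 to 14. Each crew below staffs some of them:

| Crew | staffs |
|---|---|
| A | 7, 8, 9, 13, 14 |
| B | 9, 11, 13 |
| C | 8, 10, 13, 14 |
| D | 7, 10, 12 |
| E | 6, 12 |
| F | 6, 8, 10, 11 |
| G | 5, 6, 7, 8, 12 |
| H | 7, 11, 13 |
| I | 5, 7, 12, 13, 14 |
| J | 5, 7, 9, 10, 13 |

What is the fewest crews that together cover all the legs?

Take {A, F, G}. Their union is {5, 6, 7, 8, 9, 10, 11, 12, 13, 14}, which is all 10 legs.
No 2 of the 10 crews cover everything (all 45 combinations miss at least one leg), so 3 is optimal.

3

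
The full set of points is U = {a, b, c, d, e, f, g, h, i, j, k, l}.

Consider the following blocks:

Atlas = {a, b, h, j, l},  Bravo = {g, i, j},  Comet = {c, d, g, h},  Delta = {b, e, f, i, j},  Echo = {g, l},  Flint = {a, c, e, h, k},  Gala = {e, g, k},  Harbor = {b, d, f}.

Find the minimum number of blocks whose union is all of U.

4

Comet and Delta and Echo and Flint together: Comet ∪ Delta ∪ Echo ∪ Flint = {a, b, c, d, e, f, g, h, i, j, k, l} — every point is covered.
No 3 of the 8 blocks cover everything (all 56 combinations miss at least one point), so 4 is optimal.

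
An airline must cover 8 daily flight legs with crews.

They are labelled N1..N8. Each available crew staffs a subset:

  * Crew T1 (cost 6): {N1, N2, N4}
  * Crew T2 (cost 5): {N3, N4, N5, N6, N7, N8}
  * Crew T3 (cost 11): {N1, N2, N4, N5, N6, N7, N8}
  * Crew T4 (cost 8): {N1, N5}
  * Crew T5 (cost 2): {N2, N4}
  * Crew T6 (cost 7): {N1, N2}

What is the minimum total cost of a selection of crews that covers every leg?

11

T1, T2 together cover every leg (T1 ∪ T2 = {N1, N2, N3, N4, N5, N6, N7, N8}); total cost 6 + 5 = 11.
The greedy pick T2, T5, T1 costs 13; no covering selection beats 11.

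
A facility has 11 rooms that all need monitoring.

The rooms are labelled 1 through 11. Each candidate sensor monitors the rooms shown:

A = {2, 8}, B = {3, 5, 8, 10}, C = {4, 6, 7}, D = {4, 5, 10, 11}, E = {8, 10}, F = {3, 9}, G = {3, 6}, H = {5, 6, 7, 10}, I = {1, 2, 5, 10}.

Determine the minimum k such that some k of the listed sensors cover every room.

Take {A, C, D, F, I}. Their union is {1, 2, 3, 4, 5, 6, 7, 8, 9, 10, 11}, which is all 11 rooms.
Only D contains 11, so D is forced; the remaining 7 rooms need at least 4 more sensors (each remaining sensor adds at most 2) — so at least 5 sensors are needed, and 5 is optimal.

5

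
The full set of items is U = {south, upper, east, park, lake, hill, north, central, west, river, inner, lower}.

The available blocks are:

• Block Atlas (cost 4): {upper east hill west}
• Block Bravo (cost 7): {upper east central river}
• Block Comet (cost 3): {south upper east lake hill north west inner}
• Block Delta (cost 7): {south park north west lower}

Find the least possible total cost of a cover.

Bravo, Comet, Delta together cover every item (Bravo ∪ Comet ∪ Delta = {south, upper, east, park, lake, hill, north, central, west, river, inner, lower}); total cost 7 + 3 + 7 = 17.
No covering selection has total cost below 17.

17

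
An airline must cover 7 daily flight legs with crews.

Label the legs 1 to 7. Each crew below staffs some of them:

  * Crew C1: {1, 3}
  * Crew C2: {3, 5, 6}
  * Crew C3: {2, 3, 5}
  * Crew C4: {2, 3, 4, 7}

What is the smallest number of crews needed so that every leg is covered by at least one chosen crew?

3

C1 and C2 and C4 together: C1 ∪ C2 ∪ C4 = {1, 2, 3, 4, 5, 6, 7} — every leg is covered.
Only C1 contains 1, so C1 is forced; the remaining 5 legs need at least 2 more crews (each remaining crew adds at most 3) — so at least 3 crews are needed, and 3 is optimal.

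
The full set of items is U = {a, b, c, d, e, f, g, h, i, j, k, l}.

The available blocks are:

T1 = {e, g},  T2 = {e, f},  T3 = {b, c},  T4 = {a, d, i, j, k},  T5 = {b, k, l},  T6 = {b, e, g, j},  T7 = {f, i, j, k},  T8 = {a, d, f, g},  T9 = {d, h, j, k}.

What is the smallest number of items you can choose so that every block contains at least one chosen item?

T = {c, f, g, k} meets every block (each contains at least one member of T), and |T| = 4.
No choice of 3 items meets every block, so 4 is the minimum.

4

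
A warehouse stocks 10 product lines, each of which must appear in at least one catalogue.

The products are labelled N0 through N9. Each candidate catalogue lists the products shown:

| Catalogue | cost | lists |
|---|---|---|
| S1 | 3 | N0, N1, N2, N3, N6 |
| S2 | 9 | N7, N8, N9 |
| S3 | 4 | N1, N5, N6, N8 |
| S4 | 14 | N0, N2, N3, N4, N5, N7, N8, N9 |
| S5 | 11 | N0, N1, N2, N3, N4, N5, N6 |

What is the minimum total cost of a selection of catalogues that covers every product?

17

S1, S4 together cover every product (S1 ∪ S4 = {N0, N1, N2, N3, N4, N5, N6, N7, N8, N9}); total cost 3 + 14 = 17.
The greedy pick S1, S3, S2, S5 costs 27; no covering selection beats 17.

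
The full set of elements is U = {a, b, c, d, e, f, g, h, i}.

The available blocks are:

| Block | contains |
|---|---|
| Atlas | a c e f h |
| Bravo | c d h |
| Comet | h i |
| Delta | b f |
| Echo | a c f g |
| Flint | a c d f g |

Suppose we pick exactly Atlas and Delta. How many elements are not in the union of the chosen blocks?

3

Union of Atlas, Delta = {a, b, c, e, f, h}.
Not covered: d, g, i — 3 elements.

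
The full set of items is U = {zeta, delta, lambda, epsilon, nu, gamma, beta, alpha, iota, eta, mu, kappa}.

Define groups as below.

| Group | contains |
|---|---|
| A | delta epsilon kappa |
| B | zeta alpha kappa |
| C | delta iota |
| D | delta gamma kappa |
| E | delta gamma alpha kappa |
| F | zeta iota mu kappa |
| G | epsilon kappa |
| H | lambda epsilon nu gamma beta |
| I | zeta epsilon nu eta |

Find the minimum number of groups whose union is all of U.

E, F, H, and I cover everything between them: the union {zeta, delta, lambda, epsilon, nu, gamma, beta, alpha, iota, eta, mu, kappa} is all of U.
No 3 of the 9 groups cover everything (all 84 combinations miss at least one item), so 4 is optimal.

4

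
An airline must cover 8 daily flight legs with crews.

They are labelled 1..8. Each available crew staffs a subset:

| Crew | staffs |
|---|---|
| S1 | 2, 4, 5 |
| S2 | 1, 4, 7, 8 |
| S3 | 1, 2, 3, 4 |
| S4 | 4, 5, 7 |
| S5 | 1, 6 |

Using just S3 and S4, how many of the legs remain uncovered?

Union of S3, S4 = {1, 2, 3, 4, 5, 7}.
Not covered: 6, 8 — 2 legs.

2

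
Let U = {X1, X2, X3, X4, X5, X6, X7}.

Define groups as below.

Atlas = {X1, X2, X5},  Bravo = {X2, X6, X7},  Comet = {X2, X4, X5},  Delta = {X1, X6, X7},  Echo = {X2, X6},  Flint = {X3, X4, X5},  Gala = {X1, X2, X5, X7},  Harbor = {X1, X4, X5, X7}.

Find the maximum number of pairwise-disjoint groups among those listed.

2

Echo, Flint are pairwise disjoint (Echo={X2,X6}; Flint={X3,X4,X5}).
Every remaining group overlaps one of these, and no 3 of the listed groups are pairwise disjoint, so 2 is the maximum.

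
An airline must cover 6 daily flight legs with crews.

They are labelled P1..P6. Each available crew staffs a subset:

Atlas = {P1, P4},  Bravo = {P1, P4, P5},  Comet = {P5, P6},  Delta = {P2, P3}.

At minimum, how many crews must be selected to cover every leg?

Atlas and Comet and Delta together: Atlas ∪ Comet ∪ Delta = {P1, P2, P3, P4, P5, P6} — every leg is covered.
Only Delta contains P2, so Delta is forced; the remaining 4 legs need at least 2 more crews (each remaining crew adds at most 3) — so at least 3 crews are needed, and 3 is optimal.

3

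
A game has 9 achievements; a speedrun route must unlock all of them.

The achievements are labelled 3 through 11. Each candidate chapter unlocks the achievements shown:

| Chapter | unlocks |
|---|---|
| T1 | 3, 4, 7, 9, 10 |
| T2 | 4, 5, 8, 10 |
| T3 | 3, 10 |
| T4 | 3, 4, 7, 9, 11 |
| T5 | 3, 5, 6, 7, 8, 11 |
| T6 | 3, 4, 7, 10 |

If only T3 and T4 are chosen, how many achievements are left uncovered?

Union of T3, T4 = {3, 4, 7, 9, 10, 11}.
Not covered: 5, 6, 8 — 3 achievements.

3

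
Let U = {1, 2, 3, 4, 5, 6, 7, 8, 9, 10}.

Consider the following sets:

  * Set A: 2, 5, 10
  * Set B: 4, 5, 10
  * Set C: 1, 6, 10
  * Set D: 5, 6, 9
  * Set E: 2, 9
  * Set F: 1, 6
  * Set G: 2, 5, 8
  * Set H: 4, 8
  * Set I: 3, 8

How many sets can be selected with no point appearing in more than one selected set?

4

B, E, F, I are pairwise disjoint (B={4,5,10}; E={2,9}; F={1,6}; I={3,8}).
Every remaining set overlaps one of these, and no 5 of the listed sets are pairwise disjoint, so 4 is the maximum.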